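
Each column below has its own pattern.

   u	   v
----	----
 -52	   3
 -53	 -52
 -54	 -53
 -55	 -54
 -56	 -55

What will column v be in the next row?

Column u goes -52, -53, -54, -55, -56 → -57 (−1 each step).
For the column v, always the previous value of the column u: 3, -52, -53, -54, -55 → -56.

-56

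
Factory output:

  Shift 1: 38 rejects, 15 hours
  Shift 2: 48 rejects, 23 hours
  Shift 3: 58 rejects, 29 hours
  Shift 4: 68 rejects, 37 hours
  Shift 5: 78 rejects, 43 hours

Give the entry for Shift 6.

Rejects: +10 each step, so 38, 48, 58, 68, 78 → 88.
Hours goes 15, 23, 29, 37, 43 → 51 (alternating steps +8, +6, +8, +6, …).
So the next record is 88 rejects, 51 hours.

88 rejects, 51 hours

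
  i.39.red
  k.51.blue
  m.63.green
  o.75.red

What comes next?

Letter: letters move forward 2 places in the alphabet, so i, k, m, o → q.
Second component: 39, 51, 63, 75 → 87 (+12 each step).
Colour: repeats red → blue → green, so red, blue, green, red → blue.
Putting it together: q.87.blue.

q.87.blue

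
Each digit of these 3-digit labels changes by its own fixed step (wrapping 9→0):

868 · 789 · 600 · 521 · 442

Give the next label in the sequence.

363

First digit: −1 each step, mod 10, so 8, 7, 6, 5, 4 → 3.
Second digit goes 6, 8, 0, 2, 4 → 6 (+2 each step, mod 10).
Third digit — +1 each step, mod 10: 8, 9, 0, 1, 2 → 3.
Combining the parts gives 363.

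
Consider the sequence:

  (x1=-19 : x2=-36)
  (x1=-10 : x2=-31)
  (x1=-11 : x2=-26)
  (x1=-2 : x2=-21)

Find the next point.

(x1=-3 : x2=-16)

X1: -19, -10, -11, -2 → -3 (alternating steps +9, −1, +9, −1, …).
X2 goes -36, -31, -26, -21 → -16 (+5 each step).
Putting it together: (x1=-3 : x2=-16).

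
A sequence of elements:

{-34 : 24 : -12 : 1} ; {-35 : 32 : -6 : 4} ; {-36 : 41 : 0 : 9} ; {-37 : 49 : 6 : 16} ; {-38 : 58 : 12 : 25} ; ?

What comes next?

{-39 : 66 : 18 : 36}

First part goes -34, -35, -36, -37, -38 → -39 (−1 each step).
Second part: alternating steps +8, +9, +8, +9, …; 24, 32, 41, 49, 58 → 66.
Third part — +6 each step: -12, -6, 0, 6, 12 → 18.
Fourth part — perfect squares: 1², 2², 3², …: 1, 4, 9, 16, 25 → 36.
Combining the parts gives {-39 : 66 : 18 : 36}.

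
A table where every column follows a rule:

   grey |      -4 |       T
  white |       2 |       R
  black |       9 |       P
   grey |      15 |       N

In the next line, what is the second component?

22

Second component: alternating steps +6, +7, +6, +7, …; -4, 2, 9, 15 → 22.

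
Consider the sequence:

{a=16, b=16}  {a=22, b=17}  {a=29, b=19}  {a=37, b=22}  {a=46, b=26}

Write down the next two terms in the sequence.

{a=56, b=31}, {a=67, b=37}

A — differences are 6, 7, 8, … (increasing by 1 each time): 16, 22, 29, 37, 46 → 56 → 67.
For the b, differences are 1, 2, 3, … (increasing by 1 each time): 16, 17, 19, 22, 26 → 31 → 37.
So the next two terms are {a=56, b=31} and {a=67, b=37}.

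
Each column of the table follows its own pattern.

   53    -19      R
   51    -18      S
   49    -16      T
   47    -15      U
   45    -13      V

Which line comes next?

First component — −2 each step: 53, 51, 49, 47, 45 → 43.
Second component: alternating steps +1, +2, +1, +2, …; -19, -18, -16, -15, -13 → -12.
Letter goes R, S, T, U, V → W (letters move forward 1 place in the alphabet).
So the next line is 43  -12  W.

43  -12  W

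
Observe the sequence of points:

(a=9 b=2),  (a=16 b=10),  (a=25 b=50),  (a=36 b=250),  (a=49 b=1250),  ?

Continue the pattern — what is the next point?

(a=64 b=6250)

A goes 9, 16, 25, 36, 49 → 64 (perfect squares: 3², 4², 5², …).
For the b, ×5 each step: 2, 10, 50, 250, 1250 → 6250.
So the next point is (a=64 b=6250).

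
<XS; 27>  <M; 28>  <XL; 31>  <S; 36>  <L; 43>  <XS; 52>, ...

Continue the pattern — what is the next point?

<M; 63>

Size goes XS, M, XL, S, L, XS → M (repeats XS → M → XL → S → L).
Second component goes 27, 28, 31, 36, 43, 52 → 63 (differences are 1, 3, 5, … (increasing by 2 each time)).
Combining the parts gives <M; 63>.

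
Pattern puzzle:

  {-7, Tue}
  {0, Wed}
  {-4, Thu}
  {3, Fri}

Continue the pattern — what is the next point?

First slot — alternating steps +7, −4, +7, −4, …: -7, 0, -4, 3 → -1.
Day: runs through the weekdays Mon→Sun; Tue, Wed, Thu, Fri → Sat.
So the next point is {-1, Sat}.

{-1, Sat}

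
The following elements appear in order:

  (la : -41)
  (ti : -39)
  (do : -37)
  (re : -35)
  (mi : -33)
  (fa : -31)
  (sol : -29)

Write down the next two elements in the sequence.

(la : -27), (ti : -25)

Note: runs through the solfège scale do→ti; la, ti, do, re, mi, fa, sol → la → ti.
Second slot: +2 each step, so -41, -39, -37, -35, -33, -31, -29 → -27 → -25.
So the next two elements are (la : -27) and (ti : -25).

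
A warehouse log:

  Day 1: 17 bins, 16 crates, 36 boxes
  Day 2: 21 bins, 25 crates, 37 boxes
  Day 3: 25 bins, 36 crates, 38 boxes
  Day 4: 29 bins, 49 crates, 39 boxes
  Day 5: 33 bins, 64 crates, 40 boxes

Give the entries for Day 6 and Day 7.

37 bins, 81 crates, 41 boxes; 41 bins, 100 crates, 42 boxes

Bins: +4 each step, so 17, 21, 25, 29, 33 → 37 → 41.
Crates: perfect squares: 4², 5², 6², …, so 16, 25, 36, 49, 64 → 81 → 100.
Boxes: +1 each step, so 36, 37, 38, 39, 40 → 41 → 42.
Putting the parts together: 37 bins, 81 crates, 41 boxes and then 41 bins, 100 crates, 42 boxes.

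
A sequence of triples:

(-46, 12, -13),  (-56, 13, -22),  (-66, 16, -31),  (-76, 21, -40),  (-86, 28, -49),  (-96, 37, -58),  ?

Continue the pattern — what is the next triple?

First part: −10 each step; -46, -56, -66, -76, -86, -96 → -106.
Second part — differences are 1, 3, 5, … (increasing by 2 each time): 12, 13, 16, 21, 28, 37 → 48.
Third part: −9 each step, so -13, -22, -31, -40, -49, -58 → -67.
Combining the parts gives (-106, 48, -67).

(-106, 48, -67)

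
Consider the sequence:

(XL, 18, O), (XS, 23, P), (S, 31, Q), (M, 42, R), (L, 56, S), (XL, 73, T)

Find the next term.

(XS, 93, U)

For the size, repeats XL → XS → S → M → L: XL, XS, S, M, L, XL → XS.
For the second entry, differences are 5, 8, 11, … (increasing by 3 each time): 18, 23, 31, 42, 56, 73 → 93.
Letter: O, P, Q, R, S, T → U (letters move forward 1 place in the alphabet).
Putting it together: (XS, 93, U).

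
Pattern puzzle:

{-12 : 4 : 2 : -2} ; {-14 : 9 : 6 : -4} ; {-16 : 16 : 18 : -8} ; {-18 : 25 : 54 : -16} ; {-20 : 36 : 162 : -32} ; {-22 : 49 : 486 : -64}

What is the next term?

First coordinate: −2 each step; -12, -14, -16, -18, -20, -22 → -24.
Second coordinate: 4, 9, 16, 25, 36, 49 → 64 (perfect squares: 2², 3², 4², …).
Third coordinate goes 2, 6, 18, 54, 162, 486 → 1458 (×3 each step).
Fourth coordinate: -2, -4, -8, -16, -32, -64 → -128 (×2 each step).
Combining the parts gives {-24 : 64 : 1458 : -128}.

{-24 : 64 : 1458 : -128}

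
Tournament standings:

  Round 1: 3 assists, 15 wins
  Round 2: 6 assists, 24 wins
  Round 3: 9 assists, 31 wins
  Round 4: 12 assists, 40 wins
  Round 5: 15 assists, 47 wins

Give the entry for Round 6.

18 assists, 56 wins

Assists: 3, 6, 9, 12, 15 → 18 (+3 each step).
Wins: 15, 24, 31, 40, 47 → 56 (alternating steps +9, +7, +9, +7, …).
Combining the parts gives 18 assists, 56 wins.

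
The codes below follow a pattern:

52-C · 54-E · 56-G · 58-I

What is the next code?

60-K

For the first component, +2 each step: 52, 54, 56, 58 → 60.
For the letter, letters move forward 2 places in the alphabet: C, E, G, I → K.
Putting it together: 60-K.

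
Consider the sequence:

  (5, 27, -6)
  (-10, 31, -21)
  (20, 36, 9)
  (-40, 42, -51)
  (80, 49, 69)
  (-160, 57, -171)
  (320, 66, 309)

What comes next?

First slot — ×(-2) each step: 5, -10, 20, -40, 80, -160, 320 → -640.
Second slot: differences are 4, 5, 6, … (increasing by 1 each time); 27, 31, 36, 42, 49, 57, 66 → 76.
Third slot goes -6, -21, 9, -51, 69, -171, 309 → -651 (always 11 less than the first slot).
Combining the parts gives (-640, 76, -651).

(-640, 76, -651)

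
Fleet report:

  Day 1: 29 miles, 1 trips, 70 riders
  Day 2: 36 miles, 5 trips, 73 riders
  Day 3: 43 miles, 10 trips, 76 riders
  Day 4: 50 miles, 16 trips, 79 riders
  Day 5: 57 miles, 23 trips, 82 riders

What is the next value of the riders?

85

Miles: 29, 36, 43, 50, 57 → 64 (+7 each step).
Trips — differences are 4, 5, 6, … (increasing by 1 each time): 1, 5, 10, 16, 23 → 31.
Riders goes 70, 73, 76, 79, 82 → 85 (+3 each step).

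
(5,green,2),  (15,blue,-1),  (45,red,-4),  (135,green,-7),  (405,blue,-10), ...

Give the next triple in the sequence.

For the first coordinate, ×3 each step: 5, 15, 45, 135, 405 → 1215.
Colour — repeats green → blue → red: green, blue, red, green, blue → red.
Third coordinate: 2, -1, -4, -7, -10 → -13 (−3 each step).
Putting it together: (1215,red,-13).

(1215,red,-13)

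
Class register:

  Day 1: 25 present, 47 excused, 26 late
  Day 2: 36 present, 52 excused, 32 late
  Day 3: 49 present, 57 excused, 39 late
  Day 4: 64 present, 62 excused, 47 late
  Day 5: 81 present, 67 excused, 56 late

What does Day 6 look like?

Present: perfect squares: 5², 6², 7², …, so 25, 36, 49, 64, 81 → 100.
Excused goes 47, 52, 57, 62, 67 → 72 (+5 each step).
Late: differences are 6, 7, 8, … (increasing by 1 each time), so 26, 32, 39, 47, 56 → 66.
So the next record is 100 present, 72 excused, 66 late.

100 present, 72 excused, 66 late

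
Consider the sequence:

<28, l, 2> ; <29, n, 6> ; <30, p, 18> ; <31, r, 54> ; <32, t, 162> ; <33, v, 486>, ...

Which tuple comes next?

<34, x, 1458>

First slot: 28, 29, 30, 31, 32, 33 → 34 (+1 each step).
Letter — letters move forward 2 places in the alphabet: l, n, p, r, t, v → x.
Third slot: 2, 6, 18, 54, 162, 486 → 1458 (×3 each step).
Combining the parts gives <34, x, 1458>.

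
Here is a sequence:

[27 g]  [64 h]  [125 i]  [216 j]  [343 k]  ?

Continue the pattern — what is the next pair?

For the first component, perfect cubes: 3³, 4³, 5³, …: 27, 64, 125, 216, 343 → 512.
Letter: letters move forward 1 place in the alphabet, so g, h, i, j, k → l.
Combining the parts gives [512 l].

[512 l]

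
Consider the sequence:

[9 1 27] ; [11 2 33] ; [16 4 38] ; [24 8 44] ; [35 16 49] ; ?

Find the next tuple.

First part — differences are 2, 5, 8, … (increasing by 3 each time): 9, 11, 16, 24, 35 → 49.
Second part: 1, 2, 4, 8, 16 → 32 (×2 each step).
Third part: 27, 33, 38, 44, 49 → 55 (alternating steps +6, +5, +6, +5, …).
So the next tuple is [49 32 55].

[49 32 55]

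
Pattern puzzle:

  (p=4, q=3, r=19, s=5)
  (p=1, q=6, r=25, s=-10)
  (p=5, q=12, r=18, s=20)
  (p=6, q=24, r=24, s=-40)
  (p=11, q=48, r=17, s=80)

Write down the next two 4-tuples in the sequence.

(p=17, q=96, r=23, s=-160), (p=28, q=192, r=16, s=320)

P — each term is the sum of the two before it: 4, 1, 5, 6, 11 → 17 → 28.
Q — ×2 each step: 3, 6, 12, 24, 48 → 96 → 192.
R goes 19, 25, 18, 24, 17 → 23 → 16 (alternating steps +6, −7, +6, −7, …).
S — ×(-2) each step: 5, -10, 20, -40, 80 → -160 → 320.
Putting the parts together: (p=17, q=96, r=23, s=-160) and then (p=28, q=192, r=16, s=320).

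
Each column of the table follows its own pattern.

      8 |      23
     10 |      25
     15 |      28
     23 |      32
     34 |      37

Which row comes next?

First component: differences are 2, 5, 8, … (increasing by 3 each time); 8, 10, 15, 23, 34 → 48.
Second component: differences are 2, 3, 4, … (increasing by 1 each time); 23, 25, 28, 32, 37 → 43.
Combining the parts gives 48  43.

48  43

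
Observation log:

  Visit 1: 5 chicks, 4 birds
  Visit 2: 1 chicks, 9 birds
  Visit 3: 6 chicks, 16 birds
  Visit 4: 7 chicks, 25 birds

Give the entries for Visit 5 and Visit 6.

13 chicks, 36 birds; 20 chicks, 49 birds

Chicks — each term is the sum of the two before it: 5, 1, 6, 7 → 13 → 20.
Birds: perfect squares: 2², 3², 4², …, so 4, 9, 16, 25 → 36 → 49.
Putting the parts together: 13 chicks, 36 birds and then 20 chicks, 49 birds.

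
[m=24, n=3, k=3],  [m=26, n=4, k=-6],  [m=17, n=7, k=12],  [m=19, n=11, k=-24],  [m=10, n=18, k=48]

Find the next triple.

[m=12, n=29, k=-96]

M — alternating steps +2, −9, +2, −9, …: 24, 26, 17, 19, 10 → 12.
For the n, each term is the sum of the two before it: 3, 4, 7, 11, 18 → 29.
K — ×(-2) each step: 3, -6, 12, -24, 48 → -96.
Combining the parts gives [m=12, n=29, k=-96].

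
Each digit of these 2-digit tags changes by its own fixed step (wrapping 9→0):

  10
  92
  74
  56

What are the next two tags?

First digit goes 1, 9, 7, 5 → 3 → 1 (−2 each step, mod 10).
Second digit: +2 each step, mod 10, so 0, 2, 4, 6 → 8 → 0.
So the next two tags are 38 and 10.

38 then 10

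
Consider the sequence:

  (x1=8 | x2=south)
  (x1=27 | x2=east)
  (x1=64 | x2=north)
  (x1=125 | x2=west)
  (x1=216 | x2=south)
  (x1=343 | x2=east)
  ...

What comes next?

(x1=512 | x2=north)

X1: perfect cubes: 2³, 3³, 4³, …; 8, 27, 64, 125, 216, 343 → 512.
X2 — repeats south → east → north → west: south, east, north, west, south, east → north.
So the next element is (x1=512 | x2=north).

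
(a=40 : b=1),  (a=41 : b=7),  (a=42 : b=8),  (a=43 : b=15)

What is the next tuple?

A: +1 each step, so 40, 41, 42, 43 → 44.
For the b, each term is the sum of the two before it: 1, 7, 8, 15 → 23.
Putting it together: (a=44 : b=23).

(a=44 : b=23)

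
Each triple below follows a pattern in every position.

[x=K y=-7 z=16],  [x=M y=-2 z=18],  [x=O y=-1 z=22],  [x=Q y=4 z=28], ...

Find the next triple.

X: letters move forward 2 places in the alphabet; K, M, O, Q → S.
Y: alternating steps +5, +1, +5, +1, …; -7, -2, -1, 4 → 5.
Z: differences are 2, 4, 6, … (increasing by 2 each time), so 16, 18, 22, 28 → 36.
Putting it together: [x=S y=5 z=36].

[x=S y=5 z=36]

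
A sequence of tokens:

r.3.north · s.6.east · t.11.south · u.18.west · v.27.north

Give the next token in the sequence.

Letter goes r, s, t, u, v → w (letters move forward 1 place in the alphabet).
Second component — differences are 3, 5, 7, … (increasing by 2 each time): 3, 6, 11, 18, 27 → 38.
Direction — repeats north → east → south → west: north, east, south, west, north → east.
Combining the parts gives w.38.east.

w.38.east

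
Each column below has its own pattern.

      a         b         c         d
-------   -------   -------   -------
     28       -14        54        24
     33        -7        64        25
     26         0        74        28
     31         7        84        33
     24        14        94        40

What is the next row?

29  21  104  49

For the column a, alternating steps +5, −7, +5, −7, …: 28, 33, 26, 31, 24 → 29.
Column b: +7 each step, so -14, -7, 0, 7, 14 → 21.
Column c: +10 each step; 54, 64, 74, 84, 94 → 104.
For the column d, differences are 1, 3, 5, … (increasing by 2 each time): 24, 25, 28, 33, 40 → 49.
So the next row is 29  21  104  49.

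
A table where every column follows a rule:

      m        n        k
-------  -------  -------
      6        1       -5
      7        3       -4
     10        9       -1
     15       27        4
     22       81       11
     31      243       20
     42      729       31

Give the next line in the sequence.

55  2187  44

Column m — differences are 1, 3, 5, … (increasing by 2 each time): 6, 7, 10, 15, 22, 31, 42 → 55.
Column n — ×3 each step: 1, 3, 9, 27, 81, 243, 729 → 2187.
For the column k, always 11 less than the column m: -5, -4, -1, 4, 11, 20, 31 → 44.
So the next line is 55  2187  44.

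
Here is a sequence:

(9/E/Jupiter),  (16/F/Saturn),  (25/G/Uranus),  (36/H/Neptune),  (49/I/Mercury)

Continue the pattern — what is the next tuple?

(64/J/Venus)

First value — perfect squares: 3², 4², 5², …: 9, 16, 25, 36, 49 → 64.
Letter — letters move forward 1 place in the alphabet: E, F, G, H, I → J.
Planet: runs through the planets Mercury→Neptune; Jupiter, Saturn, Uranus, Neptune, Mercury → Venus.
Combining the parts gives (64/J/Venus).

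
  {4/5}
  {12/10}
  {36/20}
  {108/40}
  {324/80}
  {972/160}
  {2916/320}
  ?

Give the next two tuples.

First part — ×3 each step: 4, 12, 36, 108, 324, 972, 2916 → 8748 → 26244.
Second part: ×2 each step; 5, 10, 20, 40, 80, 160, 320 → 640 → 1280.
So the next two tuples are {8748/640} and {26244/1280}.

{8748/640}, {26244/1280}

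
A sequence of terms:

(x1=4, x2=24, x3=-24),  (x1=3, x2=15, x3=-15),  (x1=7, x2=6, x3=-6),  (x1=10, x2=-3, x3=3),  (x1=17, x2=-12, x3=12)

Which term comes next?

(x1=27, x2=-21, x3=21)

X1: 4, 3, 7, 10, 17 → 27 (each term is the sum of the two before it).
X2: −9 each step, so 24, 15, 6, -3, -12 → -21.
For the x3, always the negative of the x2: -24, -15, -6, 3, 12 → 21.
Putting it together: (x1=27, x2=-21, x3=21).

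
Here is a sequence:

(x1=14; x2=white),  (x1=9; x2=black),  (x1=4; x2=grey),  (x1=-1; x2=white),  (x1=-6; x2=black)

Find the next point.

X1 — −5 each step: 14, 9, 4, -1, -6 → -11.
X2 goes white, black, grey, white, black → grey (repeats white → black → grey).
So the next point is (x1=-11; x2=grey).

(x1=-11; x2=grey)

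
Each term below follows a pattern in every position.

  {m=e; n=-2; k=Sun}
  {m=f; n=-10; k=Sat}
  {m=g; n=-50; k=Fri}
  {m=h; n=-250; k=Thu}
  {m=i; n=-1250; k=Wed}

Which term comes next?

{m=j; n=-6250; k=Tue}

M: letters move forward 1 place in the alphabet; e, f, g, h, i → j.
N goes -2, -10, -50, -250, -1250 → -6250 (×5 each step).
K: runs backward through the weekdays Mon→Sun; Sun, Sat, Fri, Thu, Wed → Tue.
Putting it together: {m=j; n=-6250; k=Tue}.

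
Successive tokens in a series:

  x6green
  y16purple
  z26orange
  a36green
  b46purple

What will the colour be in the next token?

For the colour, repeats green → purple → orange: green, purple, orange, green, purple → orange.

orange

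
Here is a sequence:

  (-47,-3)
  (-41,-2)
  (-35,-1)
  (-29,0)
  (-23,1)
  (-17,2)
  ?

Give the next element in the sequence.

(-11,3)

First slot goes -47, -41, -35, -29, -23, -17 → -11 (+6 each step).
For the second slot, +1 each step: -3, -2, -1, 0, 1, 2 → 3.
Putting it together: (-11,3).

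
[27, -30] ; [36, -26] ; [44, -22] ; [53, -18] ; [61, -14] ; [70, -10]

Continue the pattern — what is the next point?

[78, -6]

First part: 27, 36, 44, 53, 61, 70 → 78 (alternating steps +9, +8, +9, +8, …).
For the second part, +4 each step: -30, -26, -22, -18, -14, -10 → -6.
Combining the parts gives [78, -6].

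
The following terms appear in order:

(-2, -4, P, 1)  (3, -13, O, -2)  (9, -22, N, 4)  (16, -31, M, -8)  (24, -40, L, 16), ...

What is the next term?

First slot: differences are 5, 6, 7, … (increasing by 1 each time), so -2, 3, 9, 16, 24 → 33.
For the second slot, −9 each step: -4, -13, -22, -31, -40 → -49.
Letter: P, O, N, M, L → K (letters move back 1 place in the alphabet).
Fourth slot: ×(-2) each step; 1, -2, 4, -8, 16 → -32.
Combining the parts gives (33, -49, K, -32).

(33, -49, K, -32)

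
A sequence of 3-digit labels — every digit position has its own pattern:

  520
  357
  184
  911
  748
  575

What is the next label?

First digit: −2 each step, mod 10, so 5, 3, 1, 9, 7, 5 → 3.
Second digit — +3 each step, mod 10: 2, 5, 8, 1, 4, 7 → 0.
Third digit: 0, 7, 4, 1, 8, 5 → 2 (−3 each step, mod 10).
Combining the parts gives 302.

302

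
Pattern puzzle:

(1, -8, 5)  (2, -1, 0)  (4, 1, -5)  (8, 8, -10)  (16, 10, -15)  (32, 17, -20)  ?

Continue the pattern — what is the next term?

(64, 19, -25)

First part goes 1, 2, 4, 8, 16, 32 → 64 (×2 each step).
Second part goes -8, -1, 1, 8, 10, 17 → 19 (alternating steps +7, +2, +7, +2, …).
Third part — −5 each step: 5, 0, -5, -10, -15, -20 → -25.
Combining the parts gives (64, 19, -25).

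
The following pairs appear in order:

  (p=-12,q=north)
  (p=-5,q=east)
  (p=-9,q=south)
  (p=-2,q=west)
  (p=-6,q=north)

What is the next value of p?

1

P: alternating steps +7, −4, +7, −4, …; -12, -5, -9, -2, -6 → 1.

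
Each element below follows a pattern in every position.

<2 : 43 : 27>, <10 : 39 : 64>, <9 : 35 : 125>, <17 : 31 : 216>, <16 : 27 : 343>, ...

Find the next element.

For the first entry, alternating steps +8, −1, +8, −1, …: 2, 10, 9, 17, 16 → 24.
Second entry: −4 each step; 43, 39, 35, 31, 27 → 23.
Third entry goes 27, 64, 125, 216, 343 → 512 (perfect cubes: 3³, 4³, 5³, …).
Combining the parts gives <24 : 23 : 512>.

<24 : 23 : 512>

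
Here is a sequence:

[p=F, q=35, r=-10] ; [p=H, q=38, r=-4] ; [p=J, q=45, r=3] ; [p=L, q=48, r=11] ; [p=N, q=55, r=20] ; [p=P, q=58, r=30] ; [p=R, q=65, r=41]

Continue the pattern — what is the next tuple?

[p=T, q=68, r=53]

P goes F, H, J, L, N, P, R → T (letters move forward 2 places in the alphabet).
Q — alternating steps +3, +7, +3, +7, …: 35, 38, 45, 48, 55, 58, 65 → 68.
R: differences are 6, 7, 8, … (increasing by 1 each time); -10, -4, 3, 11, 20, 30, 41 → 53.
Putting it together: [p=T, q=68, r=53].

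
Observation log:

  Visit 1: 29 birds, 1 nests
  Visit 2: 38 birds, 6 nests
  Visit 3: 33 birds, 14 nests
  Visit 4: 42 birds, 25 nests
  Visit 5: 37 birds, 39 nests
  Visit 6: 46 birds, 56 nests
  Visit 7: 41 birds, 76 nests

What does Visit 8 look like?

Birds — alternating steps +9, −5, +9, −5, …: 29, 38, 33, 42, 37, 46, 41 → 50.
Nests goes 1, 6, 14, 25, 39, 56, 76 → 99 (differences are 5, 8, 11, … (increasing by 3 each time)).
So the next record is 50 birds, 99 nests.

50 birds, 99 nests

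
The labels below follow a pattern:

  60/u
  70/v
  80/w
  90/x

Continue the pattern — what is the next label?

First component goes 60, 70, 80, 90 → 100 (+10 each step).
Letter goes u, v, w, x → y (letters move forward 1 place in the alphabet).
Putting it together: 100/y.

100/y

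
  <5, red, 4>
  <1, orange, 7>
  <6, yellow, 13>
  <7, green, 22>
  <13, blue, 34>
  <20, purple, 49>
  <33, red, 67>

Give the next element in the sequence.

<53, orange, 88>

First component: each term is the sum of the two before it, so 5, 1, 6, 7, 13, 20, 33 → 53.
Colour: repeats red → orange → yellow → green → blue → purple; red, orange, yellow, green, blue, purple, red → orange.
Third component — differences are 3, 6, 9, … (increasing by 3 each time): 4, 7, 13, 22, 34, 49, 67 → 88.
Combining the parts gives <53, orange, 88>.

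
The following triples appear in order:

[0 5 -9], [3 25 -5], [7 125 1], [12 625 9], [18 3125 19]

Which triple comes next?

First coordinate: differences are 3, 4, 5, … (increasing by 1 each time), so 0, 3, 7, 12, 18 → 25.
Second coordinate goes 5, 25, 125, 625, 3125 → 15625 (×5 each step).
Third coordinate goes -9, -5, 1, 9, 19 → 31 (differences are 4, 6, 8, … (increasing by 2 each time)).
Putting it together: [25 15625 31].

[25 15625 31]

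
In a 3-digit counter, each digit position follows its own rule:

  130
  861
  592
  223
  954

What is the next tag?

First digit: −3 each step, mod 10; 1, 8, 5, 2, 9 → 6.
Second digit: +3 each step, mod 10, so 3, 6, 9, 2, 5 → 8.
Third digit goes 0, 1, 2, 3, 4 → 5 (+1 each step, mod 10).
Combining the parts gives 685.

685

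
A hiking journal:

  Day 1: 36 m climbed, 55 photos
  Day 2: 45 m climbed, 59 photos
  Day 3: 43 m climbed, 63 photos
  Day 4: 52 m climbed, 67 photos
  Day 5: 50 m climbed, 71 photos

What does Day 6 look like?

M climbed goes 36, 45, 43, 52, 50 → 59 (alternating steps +9, −2, +9, −2, …).
Photos — +4 each step: 55, 59, 63, 67, 71 → 75.
Combining the parts gives 59 m climbed, 75 photos.

59 m climbed, 75 photos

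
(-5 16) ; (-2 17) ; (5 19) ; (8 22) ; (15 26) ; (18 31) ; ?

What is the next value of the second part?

37

Second part goes 16, 17, 19, 22, 26, 31 → 37 (differences are 1, 2, 3, … (increasing by 1 each time)).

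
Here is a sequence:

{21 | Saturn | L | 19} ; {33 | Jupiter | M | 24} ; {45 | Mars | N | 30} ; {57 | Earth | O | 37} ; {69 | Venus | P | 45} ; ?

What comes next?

First component — +12 each step: 21, 33, 45, 57, 69 → 81.
Planet — runs backward through the planets Mercury→Neptune: Saturn, Jupiter, Mars, Earth, Venus → Mercury.
Letter: letters move forward 1 place in the alphabet, so L, M, N, O, P → Q.
Fourth component — differences are 5, 6, 7, … (increasing by 1 each time): 19, 24, 30, 37, 45 → 54.
Putting it together: {81 | Mercury | Q | 54}.

{81 | Mercury | Q | 54}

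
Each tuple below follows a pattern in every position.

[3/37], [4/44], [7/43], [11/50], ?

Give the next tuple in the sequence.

First part: each term is the sum of the two before it; 3, 4, 7, 11 → 18.
Second part: 37, 44, 43, 50 → 49 (alternating steps +7, −1, +7, −1, …).
So the next tuple is [18/49].

[18/49]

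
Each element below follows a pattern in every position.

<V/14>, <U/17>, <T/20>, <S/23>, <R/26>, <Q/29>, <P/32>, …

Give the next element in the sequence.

<O/35>

Letter: letters move back 1 place in the alphabet; V, U, T, S, R, Q, P → O.
For the second entry, +3 each step: 14, 17, 20, 23, 26, 29, 32 → 35.
So the next element is <O/35>.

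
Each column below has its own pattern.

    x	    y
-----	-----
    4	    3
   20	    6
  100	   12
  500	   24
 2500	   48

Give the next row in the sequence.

For the column x, ×5 each step: 4, 20, 100, 500, 2500 → 12500.
For the column y, ×2 each step: 3, 6, 12, 24, 48 → 96.
So the next row is 12500  96.

12500  96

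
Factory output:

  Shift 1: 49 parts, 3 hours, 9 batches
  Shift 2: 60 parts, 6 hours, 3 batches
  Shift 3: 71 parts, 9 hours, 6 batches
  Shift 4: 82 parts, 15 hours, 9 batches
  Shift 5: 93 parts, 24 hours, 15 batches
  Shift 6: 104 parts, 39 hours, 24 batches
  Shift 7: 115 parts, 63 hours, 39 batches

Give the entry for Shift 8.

Parts: 49, 60, 71, 82, 93, 104, 115 → 126 (+11 each step).
Hours: each term is the sum of the two before it; 3, 6, 9, 15, 24, 39, 63 → 102.
Batches goes 9, 3, 6, 9, 15, 24, 39 → 63 (always the previous value of the hours).
Combining the parts gives 126 parts, 102 hours, 63 batches.

126 parts, 102 hours, 63 batches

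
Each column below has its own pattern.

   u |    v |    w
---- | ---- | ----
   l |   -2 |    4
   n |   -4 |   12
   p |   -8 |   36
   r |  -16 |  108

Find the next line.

For the column u, letters move forward 2 places in the alphabet: l, n, p, r → t.
Column v: -2, -4, -8, -16 → -32 (×2 each step).
Column w: ×3 each step; 4, 12, 36, 108 → 324.
So the next line is t  -32  324.

t  -32  324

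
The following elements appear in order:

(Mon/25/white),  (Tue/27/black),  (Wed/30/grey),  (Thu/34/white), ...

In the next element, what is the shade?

black

Shade goes white, black, grey, white → black (repeats white → black → grey).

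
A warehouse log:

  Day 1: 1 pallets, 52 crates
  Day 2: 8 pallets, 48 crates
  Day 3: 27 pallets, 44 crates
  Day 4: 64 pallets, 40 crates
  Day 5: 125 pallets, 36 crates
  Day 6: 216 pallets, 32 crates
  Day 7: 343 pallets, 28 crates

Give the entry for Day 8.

512 pallets, 24 crates

Pallets: perfect cubes: 1³, 2³, 3³, …, so 1, 8, 27, 64, 125, 216, 343 → 512.
Crates: −4 each step, so 52, 48, 44, 40, 36, 32, 28 → 24.
Combining the parts gives 512 pallets, 24 crates.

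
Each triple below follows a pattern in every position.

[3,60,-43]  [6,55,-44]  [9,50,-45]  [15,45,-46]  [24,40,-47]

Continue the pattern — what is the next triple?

First component: 3, 6, 9, 15, 24 → 39 (each term is the sum of the two before it).
For the second component, −5 each step: 60, 55, 50, 45, 40 → 35.
Third component: −1 each step; -43, -44, -45, -46, -47 → -48.
Putting it together: [39,35,-48].

[39,35,-48]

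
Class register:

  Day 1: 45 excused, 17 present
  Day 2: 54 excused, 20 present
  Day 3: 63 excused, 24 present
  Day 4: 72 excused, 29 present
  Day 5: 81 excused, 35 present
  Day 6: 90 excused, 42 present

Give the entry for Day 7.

Excused: +9 each step, so 45, 54, 63, 72, 81, 90 → 99.
For the present, differences are 3, 4, 5, … (increasing by 1 each time): 17, 20, 24, 29, 35, 42 → 50.
Combining the parts gives 99 excused, 50 present.

99 excused, 50 present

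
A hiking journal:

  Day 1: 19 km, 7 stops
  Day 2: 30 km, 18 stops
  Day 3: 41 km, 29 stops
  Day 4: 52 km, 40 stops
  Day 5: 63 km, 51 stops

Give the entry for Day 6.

For the km, +11 each step: 19, 30, 41, 52, 63 → 74.
Stops — always 12 less than the km: 7, 18, 29, 40, 51 → 62.
So the next record is 74 km, 62 stops.

74 km, 62 stops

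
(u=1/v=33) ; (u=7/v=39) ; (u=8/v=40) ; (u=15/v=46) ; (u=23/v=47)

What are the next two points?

(u=38/v=53), (u=61/v=54)

U: each term is the sum of the two before it; 1, 7, 8, 15, 23 → 38 → 61.
V: alternating steps +6, +1, +6, +1, …; 33, 39, 40, 46, 47 → 53 → 54.
So the next two points are (u=38/v=53) and (u=61/v=54).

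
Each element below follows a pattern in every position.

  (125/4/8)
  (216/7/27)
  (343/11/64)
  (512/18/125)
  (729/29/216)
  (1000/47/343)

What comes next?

First part — perfect cubes: 5³, 6³, 7³, …: 125, 216, 343, 512, 729, 1000 → 1331.
For the second part, each term is the sum of the two before it: 4, 7, 11, 18, 29, 47 → 76.
For the third part, perfect cubes: 2³, 3³, 4³, …: 8, 27, 64, 125, 216, 343 → 512.
So the next element is (1331/76/512).

(1331/76/512)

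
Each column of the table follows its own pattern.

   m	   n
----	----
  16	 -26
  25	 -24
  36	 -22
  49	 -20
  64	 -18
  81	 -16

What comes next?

Column m goes 16, 25, 36, 49, 64, 81 → 100 (perfect squares: 4², 5², 6², …).
Column n: +2 each step, so -26, -24, -22, -20, -18, -16 → -14.
So the next row is 100  -14.

100  -14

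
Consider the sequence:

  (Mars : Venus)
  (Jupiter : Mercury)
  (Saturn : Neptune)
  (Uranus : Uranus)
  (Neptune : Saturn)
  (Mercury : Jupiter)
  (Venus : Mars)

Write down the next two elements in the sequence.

For the first planet, runs through the planets Mercury→Neptune: Mars, Jupiter, Saturn, Uranus, Neptune, Mercury, Venus → Earth → Mars.
Second planet: runs backward through the planets Mercury→Neptune, so Venus, Mercury, Neptune, Uranus, Saturn, Jupiter, Mars → Earth → Venus.
So the next two elements are (Earth : Earth) and (Mars : Venus).

(Earth : Earth), (Mars : Venus)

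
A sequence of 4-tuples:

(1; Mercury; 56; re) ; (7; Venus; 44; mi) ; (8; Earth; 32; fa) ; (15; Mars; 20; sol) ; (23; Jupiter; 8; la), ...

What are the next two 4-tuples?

First component: each term is the sum of the two before it; 1, 7, 8, 15, 23 → 38 → 61.
For the planet, runs through the planets Mercury→Neptune: Mercury, Venus, Earth, Mars, Jupiter → Saturn → Uranus.
Third component — −12 each step: 56, 44, 32, 20, 8 → -4 → -16.
For the note, runs through the solfège scale do→ti: re, mi, fa, sol, la → ti → do.
Putting the parts together: (38; Saturn; -4; ti) and then (61; Uranus; -16; do).

(38; Saturn; -4; ti), (61; Uranus; -16; do)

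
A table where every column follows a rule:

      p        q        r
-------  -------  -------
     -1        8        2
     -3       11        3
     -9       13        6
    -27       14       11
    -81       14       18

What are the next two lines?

-243  13  27; -729  11  38

Column p goes -1, -3, -9, -27, -81 → -243 → -729 (×3 each step).
For the column q, differences are 3, 2, 1, … (decreasing by 1 each time): 8, 11, 13, 14, 14 → 13 → 11.
Column r: 2, 3, 6, 11, 18 → 27 → 38 (differences are 1, 3, 5, … (increasing by 2 each time)).
So the next two lines are -243  13  27 and -729  11  38.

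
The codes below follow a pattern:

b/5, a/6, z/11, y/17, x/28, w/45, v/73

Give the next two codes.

u/118 then t/191

Letter: b, a, z, y, x, w, v → u → t (letters move back 1 place in the alphabet, wrapping A→Z).
Second component — each term is the sum of the two before it: 5, 6, 11, 17, 28, 45, 73 → 118 → 191.
So the next two codes are u/118 and t/191.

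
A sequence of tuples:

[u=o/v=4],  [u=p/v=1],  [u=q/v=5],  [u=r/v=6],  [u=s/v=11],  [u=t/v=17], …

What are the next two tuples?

U: letters move forward 1 place in the alphabet; o, p, q, r, s, t → u → v.
V: each term is the sum of the two before it, so 4, 1, 5, 6, 11, 17 → 28 → 45.
Putting the parts together: [u=u/v=28] and then [u=v/v=45].

[u=u/v=28], [u=v/v=45]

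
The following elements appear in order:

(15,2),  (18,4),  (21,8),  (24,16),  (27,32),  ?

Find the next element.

First value: +3 each step, so 15, 18, 21, 24, 27 → 30.
For the second value, ×2 each step: 2, 4, 8, 16, 32 → 64.
Putting it together: (30,64).

(30,64)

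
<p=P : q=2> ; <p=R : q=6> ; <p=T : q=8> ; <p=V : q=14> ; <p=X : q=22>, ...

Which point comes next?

P: P, R, T, V, X → Z (letters move forward 2 places in the alphabet).
For the q, each term is the sum of the two before it: 2, 6, 8, 14, 22 → 36.
Putting it together: <p=Z : q=36>.

<p=Z : q=36>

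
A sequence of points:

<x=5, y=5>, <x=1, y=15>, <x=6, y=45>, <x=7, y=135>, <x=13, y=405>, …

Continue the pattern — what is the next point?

<x=20, y=1215>

X: each term is the sum of the two before it, so 5, 1, 6, 7, 13 → 20.
Y: ×3 each step; 5, 15, 45, 135, 405 → 1215.
So the next point is <x=20, y=1215>.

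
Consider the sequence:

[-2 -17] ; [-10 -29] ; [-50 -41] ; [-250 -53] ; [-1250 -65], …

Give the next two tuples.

[-6250 -77], [-31250 -89]

First component: ×5 each step; -2, -10, -50, -250, -1250 → -6250 → -31250.
For the second component, −12 each step: -17, -29, -41, -53, -65 → -77 → -89.
Putting the parts together: [-6250 -77] and then [-31250 -89].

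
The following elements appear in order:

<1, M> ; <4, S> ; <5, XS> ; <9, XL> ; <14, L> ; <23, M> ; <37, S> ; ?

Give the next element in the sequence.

First value: each term is the sum of the two before it; 1, 4, 5, 9, 14, 23, 37 → 60.
Size — repeats M → S → XS → XL → L: M, S, XS, XL, L, M, S → XS.
So the next element is <60, XS>.

<60, XS>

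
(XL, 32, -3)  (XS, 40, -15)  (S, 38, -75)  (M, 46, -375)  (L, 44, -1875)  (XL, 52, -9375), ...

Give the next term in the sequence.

(XS, 50, -46875)

Size goes XL, XS, S, M, L, XL → XS (repeats XL → XS → S → M → L).
Second value: alternating steps +8, −2, +8, −2, …; 32, 40, 38, 46, 44, 52 → 50.
Third value: ×5 each step; -3, -15, -75, -375, -1875, -9375 → -46875.
Putting it together: (XS, 50, -46875).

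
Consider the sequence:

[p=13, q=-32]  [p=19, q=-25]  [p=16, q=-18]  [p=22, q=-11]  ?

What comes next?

P: 13, 19, 16, 22 → 19 (alternating steps +6, −3, +6, −3, …).
Q: +7 each step; -32, -25, -18, -11 → -4.
Putting it together: [p=19, q=-4].

[p=19, q=-4]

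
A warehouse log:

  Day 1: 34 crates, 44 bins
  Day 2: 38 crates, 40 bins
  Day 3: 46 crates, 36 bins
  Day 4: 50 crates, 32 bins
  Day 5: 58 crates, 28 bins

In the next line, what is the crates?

62

Crates — alternating steps +4, +8, +4, +8, …: 34, 38, 46, 50, 58 → 62.
For the bins, −4 each step: 44, 40, 36, 32, 28 → 24.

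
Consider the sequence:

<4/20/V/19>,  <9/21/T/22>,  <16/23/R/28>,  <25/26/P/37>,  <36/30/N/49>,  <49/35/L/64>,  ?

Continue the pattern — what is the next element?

<64/41/J/82>

First part: perfect squares: 2², 3², 4², …; 4, 9, 16, 25, 36, 49 → 64.
Second part — differences are 1, 2, 3, … (increasing by 1 each time): 20, 21, 23, 26, 30, 35 → 41.
Letter: letters move back 2 places in the alphabet; V, T, R, P, N, L → J.
Fourth part: differences are 3, 6, 9, … (increasing by 3 each time); 19, 22, 28, 37, 49, 64 → 82.
Putting it together: <64/41/J/82>.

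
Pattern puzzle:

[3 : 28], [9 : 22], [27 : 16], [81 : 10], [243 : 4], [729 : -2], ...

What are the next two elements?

First entry: ×3 each step, so 3, 9, 27, 81, 243, 729 → 2187 → 6561.
Second entry: −6 each step, so 28, 22, 16, 10, 4, -2 → -8 → -14.
So the next two elements are [2187 : -8] and [6561 : -14].

[2187 : -8], [6561 : -14]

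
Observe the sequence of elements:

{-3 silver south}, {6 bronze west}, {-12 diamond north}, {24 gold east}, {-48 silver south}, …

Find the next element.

{96 bronze west}

First part: ×(-2) each step; -3, 6, -12, 24, -48 → 96.
Rank: repeats silver → bronze → diamond → gold; silver, bronze, diamond, gold, silver → bronze.
Direction — repeats south → west → north → east: south, west, north, east, south → west.
So the next element is {96 bronze west}.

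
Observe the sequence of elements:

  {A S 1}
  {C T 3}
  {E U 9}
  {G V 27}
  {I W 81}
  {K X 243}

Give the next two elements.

First letter goes A, C, E, G, I, K → M → O (letters move forward 2 places in the alphabet).
Second letter: S, T, U, V, W, X → Y → Z (letters move forward 1 place in the alphabet).
Third value: ×3 each step; 1, 3, 9, 27, 81, 243 → 729 → 2187.
Putting the parts together: {M Y 729} and then {O Z 2187}.

{M Y 729}, {O Z 2187}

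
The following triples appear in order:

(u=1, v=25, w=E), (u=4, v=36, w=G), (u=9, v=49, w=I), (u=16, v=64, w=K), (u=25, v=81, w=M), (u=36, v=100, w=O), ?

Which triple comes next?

U goes 1, 4, 9, 16, 25, 36 → 49 (perfect squares: 1², 2², 3², …).
V: 25, 36, 49, 64, 81, 100 → 121 (perfect squares: 5², 6², 7², …).
W: letters move forward 2 places in the alphabet; E, G, I, K, M, O → Q.
Combining the parts gives (u=49, v=121, w=Q).

(u=49, v=121, w=Q)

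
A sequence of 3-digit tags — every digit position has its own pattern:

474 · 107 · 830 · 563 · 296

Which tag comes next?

929

First digit — −3 each step, mod 10: 4, 1, 8, 5, 2 → 9.
Second digit: +3 each step, mod 10, so 7, 0, 3, 6, 9 → 2.
Third digit: +3 each step, mod 10; 4, 7, 0, 3, 6 → 9.
Putting it together: 929.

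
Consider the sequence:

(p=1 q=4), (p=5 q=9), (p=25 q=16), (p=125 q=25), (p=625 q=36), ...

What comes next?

P goes 1, 5, 25, 125, 625 → 3125 (×5 each step).
Q goes 4, 9, 16, 25, 36 → 49 (perfect squares: 2², 3², 4², …).
So the next tuple is (p=3125 q=49).

(p=3125 q=49)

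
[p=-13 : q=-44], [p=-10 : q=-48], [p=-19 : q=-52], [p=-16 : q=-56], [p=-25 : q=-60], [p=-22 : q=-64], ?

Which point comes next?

[p=-31 : q=-68]

P: alternating steps +3, −9, +3, −9, …, so -13, -10, -19, -16, -25, -22 → -31.
Q — −4 each step: -44, -48, -52, -56, -60, -64 → -68.
Combining the parts gives [p=-31 : q=-68].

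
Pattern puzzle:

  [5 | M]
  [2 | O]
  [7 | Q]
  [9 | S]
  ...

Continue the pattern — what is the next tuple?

First coordinate goes 5, 2, 7, 9 → 16 (each term is the sum of the two before it).
Letter goes M, O, Q, S → U (letters move forward 2 places in the alphabet).
Combining the parts gives [16 | U].

[16 | U]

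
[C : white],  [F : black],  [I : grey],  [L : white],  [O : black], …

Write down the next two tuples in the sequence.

Letter: C, F, I, L, O → R → U (letters move forward 3 places in the alphabet).
Shade — repeats white → black → grey: white, black, grey, white, black → grey → white.
So the next two tuples are [R : grey] and [U : white].

[R : grey], [U : white]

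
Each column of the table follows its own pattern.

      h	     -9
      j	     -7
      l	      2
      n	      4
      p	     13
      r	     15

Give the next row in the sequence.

Letter: h, j, l, n, p, r → t (letters move forward 2 places in the alphabet).
Second component: alternating steps +2, +9, +2, +9, …, so -9, -7, 2, 4, 13, 15 → 24.
So the next row is t  24.

t  24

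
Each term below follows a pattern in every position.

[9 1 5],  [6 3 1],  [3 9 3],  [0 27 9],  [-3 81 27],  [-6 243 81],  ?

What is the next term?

[-9 729 243]

First part: −3 each step; 9, 6, 3, 0, -3, -6 → -9.
Second part: 1, 3, 9, 27, 81, 243 → 729 (×3 each step).
Third part goes 5, 1, 3, 9, 27, 81 → 243 (always the previous value of the second part).
Combining the parts gives [-9 729 243].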